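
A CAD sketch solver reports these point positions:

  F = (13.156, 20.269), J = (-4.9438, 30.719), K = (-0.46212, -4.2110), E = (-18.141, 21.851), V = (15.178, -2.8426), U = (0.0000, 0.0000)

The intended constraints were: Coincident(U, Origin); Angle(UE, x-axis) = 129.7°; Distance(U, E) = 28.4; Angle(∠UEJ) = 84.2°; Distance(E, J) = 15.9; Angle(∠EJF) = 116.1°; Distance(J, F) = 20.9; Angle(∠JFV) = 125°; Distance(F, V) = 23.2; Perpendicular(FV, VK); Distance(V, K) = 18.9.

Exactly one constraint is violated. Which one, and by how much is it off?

Distance(V, K) = 18.9 — off by 3.20.

U = (0.00, 0.00) ✓; UE at 129.7° ✓; |UE| = 28.40 ✓; ∠UEJ = 84.20° ✓; |EJ| = 15.90 ✓; ∠EJF = 116.1° ✓; |JF| = 20.90 ✓; ∠JFV = 125.0° ✓; |FV| = 23.20 ✓; ∠(FV, VK) = 90.00° ✓; |VK| = 15.70 ✗.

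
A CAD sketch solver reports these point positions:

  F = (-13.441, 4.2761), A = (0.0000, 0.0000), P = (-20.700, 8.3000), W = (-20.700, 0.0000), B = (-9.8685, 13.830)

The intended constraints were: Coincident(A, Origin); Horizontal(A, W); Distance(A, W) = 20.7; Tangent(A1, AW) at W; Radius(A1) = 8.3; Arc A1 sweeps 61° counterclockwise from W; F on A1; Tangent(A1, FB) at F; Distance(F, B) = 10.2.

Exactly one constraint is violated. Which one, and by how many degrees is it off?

Tangent(A1, FB) at F — off by 8.50°.

A = (0.00, 0.00) ✓; A.y = 0.00, W.y = 0.00 ✓; |AW| = 20.70 ✓; ∠(PW, WA) = 90.00° ✓; |PW| = 8.300 ✓; bearing(P→F) − bearing(P→W) = 61.00° ✓; |PF| = 8.300 ✓; ∠(PF, FB) = 81.50° ✗; |FB| = 10.20 ✓.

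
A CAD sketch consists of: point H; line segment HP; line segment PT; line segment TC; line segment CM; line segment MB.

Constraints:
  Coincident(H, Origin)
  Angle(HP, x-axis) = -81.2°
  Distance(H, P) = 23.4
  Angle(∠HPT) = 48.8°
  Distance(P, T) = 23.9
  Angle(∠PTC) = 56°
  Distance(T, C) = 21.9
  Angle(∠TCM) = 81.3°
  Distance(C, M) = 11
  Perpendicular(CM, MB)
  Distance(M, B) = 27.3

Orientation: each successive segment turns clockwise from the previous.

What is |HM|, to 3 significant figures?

13.7

H is at the origin; HP runs at -81.2° with length 23.4, so P = (3.58, -23.1). ∠HPT = 48.8° gives PT at 148° from the x-axis; with |PT| = 23.9, T = (-16.6, -10.3). ∠PTC = 56.0° gives TC at 23.6° from the x-axis; with |TC| = 21.9, C = (3.47, -1.55). ∠TCM = 81.3° gives CM at -75.1° from the x-axis; with |CM| = 11.0, M = (6.30, -12.2). Then |HM| = |M − H| = 13.7.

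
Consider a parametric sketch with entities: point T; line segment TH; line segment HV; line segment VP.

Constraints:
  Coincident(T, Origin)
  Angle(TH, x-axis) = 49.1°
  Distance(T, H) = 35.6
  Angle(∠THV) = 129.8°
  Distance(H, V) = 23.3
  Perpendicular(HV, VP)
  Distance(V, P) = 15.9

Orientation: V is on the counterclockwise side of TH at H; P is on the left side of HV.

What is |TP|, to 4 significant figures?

47.49

T is at the origin; TH runs at 49.1° with length 35.6, so H = 35.6·(cos 49.1°, sin 49.1°) = (23.31, 26.91). ∠THV = 129.8°, so HV runs at 49.1° + (180° − 129.8°) = 99.30° from the x-axis; with |HV| = 23.3, V = H + 23.3·(cos 99.30°, sin 99.30°) = (19.54, 49.90). The perpendicularity gives VP at right angles to HV; with |VP| = 15.9 on the left of HV, P = V + 15.9·(-0.9869, -0.1616) = (3.852, 47.33). Then |TP| = |P − T| = 47.49.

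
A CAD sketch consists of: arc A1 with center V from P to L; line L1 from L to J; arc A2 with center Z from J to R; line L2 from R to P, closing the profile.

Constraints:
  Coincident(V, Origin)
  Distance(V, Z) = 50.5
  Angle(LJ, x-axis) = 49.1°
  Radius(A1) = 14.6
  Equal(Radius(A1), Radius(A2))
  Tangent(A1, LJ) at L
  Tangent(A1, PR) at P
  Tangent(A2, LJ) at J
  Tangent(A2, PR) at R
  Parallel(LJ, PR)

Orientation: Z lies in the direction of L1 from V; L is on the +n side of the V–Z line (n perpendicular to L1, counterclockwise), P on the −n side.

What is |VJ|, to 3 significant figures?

52.6

Tangency of A1 to both parallel lines with radius 14.6 puts L and P at V ± 14.6·n: L = (-11.0, 9.56), P = (11.0, -9.56). Equal radii place J and R the same way about Z: J = Z + 14.6·n = (22.0, 47.7), R = Z − 14.6·n = (44.1, 28.6). Then |VJ| = |J − V| = 52.6.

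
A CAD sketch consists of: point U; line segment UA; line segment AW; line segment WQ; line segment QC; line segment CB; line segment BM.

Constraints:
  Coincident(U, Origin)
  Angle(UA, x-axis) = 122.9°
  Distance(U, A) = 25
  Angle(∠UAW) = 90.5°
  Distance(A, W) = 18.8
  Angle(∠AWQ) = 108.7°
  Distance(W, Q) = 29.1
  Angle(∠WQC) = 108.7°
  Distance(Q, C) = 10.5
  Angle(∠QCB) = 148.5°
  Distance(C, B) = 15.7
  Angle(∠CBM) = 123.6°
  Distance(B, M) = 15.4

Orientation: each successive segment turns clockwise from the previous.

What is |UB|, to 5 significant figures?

11.432

∠WQC = 108.7° gives QC at -109.20° from the x-axis; with |QC| = 10.5, C = (21.625, 3.5479). ∠QCB = 148.5° gives CB at -140.70° from the x-axis; with |CB| = 15.7, B = (9.4757, -6.3962). Then |UB| = |B − U| = 11.432.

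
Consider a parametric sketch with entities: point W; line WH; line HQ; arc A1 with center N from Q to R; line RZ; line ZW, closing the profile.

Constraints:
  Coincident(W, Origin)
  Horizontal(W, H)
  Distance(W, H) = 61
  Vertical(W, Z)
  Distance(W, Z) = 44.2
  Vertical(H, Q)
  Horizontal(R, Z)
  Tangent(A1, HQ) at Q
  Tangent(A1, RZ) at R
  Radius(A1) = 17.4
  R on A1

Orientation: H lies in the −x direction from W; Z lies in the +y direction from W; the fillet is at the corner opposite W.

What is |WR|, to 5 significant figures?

62.085

W is at the origin; WH is horizontal with |WH| = 61.0 and H on the −x side, so H = (-61.000, 0.0000). WZ is vertical with |WZ| = 44.2 and Z on the +y side, so Z = (0.0000, 44.200). The virtual corner opposite W is at (-61.000, 44.200). The tangent condition forces NQ to be normal to HQ and tangency of A1 to RZ means the radius NR is perpendicular to RZ, with radius 17.4, so the center N sits 17.4 in from both sides at N = (-43.600, 26.800). That places the tangent points at Q = (-61.000, 26.800) on HQ and R = (-43.600, 44.200) on RZ. Then |WR| = |R − W| = 62.085.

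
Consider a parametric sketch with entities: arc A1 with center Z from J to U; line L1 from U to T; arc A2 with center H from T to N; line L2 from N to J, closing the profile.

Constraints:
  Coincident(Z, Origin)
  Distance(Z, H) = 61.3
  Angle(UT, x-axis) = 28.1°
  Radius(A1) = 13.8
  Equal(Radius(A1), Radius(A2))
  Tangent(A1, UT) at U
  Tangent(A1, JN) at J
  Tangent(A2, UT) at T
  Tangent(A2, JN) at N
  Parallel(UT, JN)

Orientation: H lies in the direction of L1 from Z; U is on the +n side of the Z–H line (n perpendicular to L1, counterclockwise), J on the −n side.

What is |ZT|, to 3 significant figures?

62.8

The slot axis is L1's direction at 28.1°, so u = (cos 28.1°, sin 28.1°) = (0.882, 0.471) and n = (−sin 28.1°, cos 28.1°) = (-0.471, 0.882). Z is at the origin and H lies 61.3 along u from Z, so H = 61.3·u = (54.1, 28.9). Tangency of A1 to both parallel lines with radius 13.8 puts U and J at Z ± 13.8·n: U = (-6.50, 12.2), J = (6.50, -12.2). Equal radii place T and N the same way about H: T = H + 13.8·n = (47.6, 41.0), N = H − 13.8·n = (60.6, 16.7). Then |ZT| = |T − Z| = 62.8.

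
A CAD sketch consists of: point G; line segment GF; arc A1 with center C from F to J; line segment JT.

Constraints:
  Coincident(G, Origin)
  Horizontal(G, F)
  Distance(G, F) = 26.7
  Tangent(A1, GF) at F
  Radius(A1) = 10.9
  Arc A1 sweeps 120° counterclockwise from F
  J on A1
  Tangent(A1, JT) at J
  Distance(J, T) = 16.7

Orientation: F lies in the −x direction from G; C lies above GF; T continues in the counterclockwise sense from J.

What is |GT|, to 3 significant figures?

40.1

On A1, F sits at bearing -90° from C; a 120° counterclockwise sweep puts J at bearing 30°, so J = C + 10.9·(cos 30°, sin 30°) = (-17.3, 16.4). Tangency of A1 to JT means the radius CJ is perpendicular to JT, so JT runs along (−sin 30°, cos 30°); with |JT| = 16.7, T = (-25.6, 30.8). Then |GT| = |T − G| = 40.1.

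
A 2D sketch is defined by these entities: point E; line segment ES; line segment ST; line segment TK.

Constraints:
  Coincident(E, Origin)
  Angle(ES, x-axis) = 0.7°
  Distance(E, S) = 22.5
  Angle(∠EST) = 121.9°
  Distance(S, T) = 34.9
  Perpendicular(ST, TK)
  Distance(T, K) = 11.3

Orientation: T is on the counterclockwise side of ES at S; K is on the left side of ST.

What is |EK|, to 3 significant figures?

47.4

E is at the origin; ES runs at 0.7° with length 22.5, so S = 22.5·(cos 0.7°, sin 0.7°) = (22.5, 0.275). ∠EST = 121.9°, so ST runs at 0.7° + (180° − 121.9°) = 58.8° from the x-axis; with |ST| = 34.9, T = S + 34.9·(cos 58.8°, sin 58.8°) = (40.6, 30.1). ST ⟂ TK; with |TK| = 11.3 on the left of ST, K = T + 11.3·(-0.855, 0.518) = (30.9, 36.0). Then |EK| = |K − E| = 47.4.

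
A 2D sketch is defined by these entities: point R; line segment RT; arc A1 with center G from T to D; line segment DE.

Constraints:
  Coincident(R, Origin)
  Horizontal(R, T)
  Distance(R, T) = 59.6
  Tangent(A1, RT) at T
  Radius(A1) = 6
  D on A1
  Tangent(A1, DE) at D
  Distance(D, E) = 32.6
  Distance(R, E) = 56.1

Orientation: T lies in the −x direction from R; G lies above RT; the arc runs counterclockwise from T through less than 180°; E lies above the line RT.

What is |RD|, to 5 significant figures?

54.056

Checks: |RT| = 59.60 ✓; |GD| = 6.000 ✓; ∠(GD, DE) = 90.00° ✓; |DE| = 32.60 ✓; |RE| = 56.10 ✓.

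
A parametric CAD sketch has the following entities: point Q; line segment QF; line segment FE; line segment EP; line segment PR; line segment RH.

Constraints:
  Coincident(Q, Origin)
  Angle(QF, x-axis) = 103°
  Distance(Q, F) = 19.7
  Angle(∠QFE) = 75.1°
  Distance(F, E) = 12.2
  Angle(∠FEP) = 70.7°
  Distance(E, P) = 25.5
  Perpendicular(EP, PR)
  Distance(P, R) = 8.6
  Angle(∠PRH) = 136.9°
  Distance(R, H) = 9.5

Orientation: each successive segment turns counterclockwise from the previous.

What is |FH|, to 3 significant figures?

15.5

Q is at the origin; QF runs at 103.0° with length 19.7, so F = (-4.43, 19.2). ∠QFE = 75.1° gives FE at -152° from the x-axis; with |FE| = 12.2, E = (-15.2, 13.5). ∠FEP = 70.7° gives EP at -42.8° from the x-axis; with |EP| = 25.5, P = (3.50, -3.84). EP ⟂ PR, so PR runs at 47.2°; with |PR| = 8.6, R = (9.34, 2.47). ∠PRH = 136.9° gives RH at 90.3° from the x-axis; with |RH| = 9.5, H = (9.29, 12.0). Then |FH| = |H − F| = 15.5.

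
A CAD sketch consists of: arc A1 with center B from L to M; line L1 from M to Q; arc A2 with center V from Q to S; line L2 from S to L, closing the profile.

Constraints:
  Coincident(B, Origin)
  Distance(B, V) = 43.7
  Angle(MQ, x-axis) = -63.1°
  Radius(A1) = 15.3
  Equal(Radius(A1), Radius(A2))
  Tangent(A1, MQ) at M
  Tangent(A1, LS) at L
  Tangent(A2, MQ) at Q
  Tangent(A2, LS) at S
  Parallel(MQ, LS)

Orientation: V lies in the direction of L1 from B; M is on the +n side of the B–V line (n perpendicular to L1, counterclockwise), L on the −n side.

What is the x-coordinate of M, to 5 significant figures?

13.645

The slot axis is L1's direction at -63.1°, so u = (cos -63.1°, sin -63.1°) = (0.45243, -0.89180) and n = (−sin -63.1°, cos -63.1°) = (0.89180, 0.45243). B is at the origin and V lies 43.7 along u from B, so V = 43.7·u = (19.771, -38.972). Tangency of A1 to both parallel lines with radius 15.3 puts M and L at B ± 15.3·n: M = (13.645, 6.9223), L = (-13.645, -6.9223). So M.x = 13.645.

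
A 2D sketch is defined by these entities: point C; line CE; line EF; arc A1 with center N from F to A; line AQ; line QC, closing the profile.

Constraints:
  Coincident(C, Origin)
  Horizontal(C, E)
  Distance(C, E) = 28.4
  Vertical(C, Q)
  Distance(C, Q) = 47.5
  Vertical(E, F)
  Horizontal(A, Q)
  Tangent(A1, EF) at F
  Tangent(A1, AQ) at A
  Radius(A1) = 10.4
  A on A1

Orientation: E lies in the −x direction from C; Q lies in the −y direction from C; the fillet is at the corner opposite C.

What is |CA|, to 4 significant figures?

50.80

C is at the origin; CE is horizontal with |CE| = 28.4 and E on the −x side, so E = (-28.40, 0.000). CQ is vertical with |CQ| = 47.5 and Q on the −y side, so Q = (0.000, -47.50). The virtual corner opposite C is at (-28.40, -47.50). The tangent condition forces NF to be normal to EF and since A1 is tangent to AQ there, NA ⟂ AQ, with radius 10.4, so the center N sits 10.4 in from both sides at N = (-18.00, -37.10). That places the tangent points at F = (-28.40, -37.10) on EF and A = (-18.00, -47.50) on AQ. Then |CA| = |A − C| = 50.80.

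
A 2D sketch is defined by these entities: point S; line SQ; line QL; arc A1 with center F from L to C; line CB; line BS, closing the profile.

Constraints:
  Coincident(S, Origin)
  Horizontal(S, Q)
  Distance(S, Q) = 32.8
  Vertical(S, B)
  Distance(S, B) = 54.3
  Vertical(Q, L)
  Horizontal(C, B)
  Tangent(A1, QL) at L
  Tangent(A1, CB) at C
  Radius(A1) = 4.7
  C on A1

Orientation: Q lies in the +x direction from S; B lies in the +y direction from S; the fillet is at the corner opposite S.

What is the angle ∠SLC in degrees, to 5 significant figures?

101.52°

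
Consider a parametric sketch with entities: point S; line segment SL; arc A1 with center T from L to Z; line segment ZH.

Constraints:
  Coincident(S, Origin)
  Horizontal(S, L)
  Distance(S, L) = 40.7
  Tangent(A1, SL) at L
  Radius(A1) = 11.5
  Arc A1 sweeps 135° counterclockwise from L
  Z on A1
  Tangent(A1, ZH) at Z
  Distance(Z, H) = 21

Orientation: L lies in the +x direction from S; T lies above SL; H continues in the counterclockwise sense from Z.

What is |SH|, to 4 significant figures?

48.41

On A1, L sits at bearing -90° from T; a 135° counterclockwise sweep puts Z at bearing 45°, so Z = T + 11.5·(cos 45°, sin 45°) = (48.83, 19.63). Tangency of A1 to ZH means the radius TZ is perpendicular to ZH, so ZH runs along (−sin 45°, cos 45°); with |ZH| = 21.0, H = (33.98, 34.48). Then |SH| = |H − S| = 48.41.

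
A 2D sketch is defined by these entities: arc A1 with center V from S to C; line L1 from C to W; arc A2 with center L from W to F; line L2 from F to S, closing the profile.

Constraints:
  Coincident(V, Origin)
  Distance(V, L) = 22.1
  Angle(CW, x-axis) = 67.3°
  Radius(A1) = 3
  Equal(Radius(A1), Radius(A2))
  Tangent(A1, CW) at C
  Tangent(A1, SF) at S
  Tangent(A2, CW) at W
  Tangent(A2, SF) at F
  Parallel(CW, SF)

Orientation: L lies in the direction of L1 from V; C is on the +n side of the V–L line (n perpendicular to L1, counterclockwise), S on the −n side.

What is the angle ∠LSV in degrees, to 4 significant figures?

82.27°

V is at the origin and L lies 22.1 along u from V, so L = 22.1·u = (8.529, 20.39). Tangency of A1 to both parallel lines with radius 3.0 puts C and S at V ± 3.0·n: C = (-2.768, 1.158), S = (2.768, -1.158). Then cos ∠LSV = SL·SV / (|SL||SV|), giving 82.27°.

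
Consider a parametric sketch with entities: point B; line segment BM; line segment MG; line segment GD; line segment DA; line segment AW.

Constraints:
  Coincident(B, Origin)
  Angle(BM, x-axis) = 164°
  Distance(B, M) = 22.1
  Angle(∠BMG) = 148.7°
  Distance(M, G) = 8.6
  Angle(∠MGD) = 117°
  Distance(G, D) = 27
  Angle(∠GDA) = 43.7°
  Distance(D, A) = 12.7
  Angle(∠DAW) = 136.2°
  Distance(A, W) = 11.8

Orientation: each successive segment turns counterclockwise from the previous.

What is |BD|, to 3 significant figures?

41.7

B is at the origin; BM runs at 164.0° with length 22.1, so M = (-21.2, 6.09). ∠BMG = 148.7° gives MG at -165° from the x-axis; with |MG| = 8.6, G = (-29.5, 3.82). ∠MGD = 117.0° gives GD at -102° from the x-axis; with |GD| = 27.0, D = (-35.0, -22.6). Then |BD| = |D − B| = 41.7.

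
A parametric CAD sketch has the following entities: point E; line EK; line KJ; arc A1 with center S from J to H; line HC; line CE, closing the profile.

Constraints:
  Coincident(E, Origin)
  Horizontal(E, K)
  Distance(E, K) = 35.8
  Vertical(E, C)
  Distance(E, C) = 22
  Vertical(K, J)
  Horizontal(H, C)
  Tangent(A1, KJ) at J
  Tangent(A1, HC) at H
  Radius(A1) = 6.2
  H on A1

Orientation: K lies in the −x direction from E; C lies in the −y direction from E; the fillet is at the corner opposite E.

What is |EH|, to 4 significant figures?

36.88

The virtual corner opposite E is at (-35.80, -22.00). Tangency of A1 to KJ means the radius SJ is perpendicular to KJ and the tangent condition forces SH to be normal to HC, with radius 6.2, so the center S sits 6.2 in from both sides at S = (-29.60, -15.80). That places the tangent points at J = (-35.80, -15.80) on KJ and H = (-29.60, -22.00) on HC. Then |EH| = |H − E| = 36.88.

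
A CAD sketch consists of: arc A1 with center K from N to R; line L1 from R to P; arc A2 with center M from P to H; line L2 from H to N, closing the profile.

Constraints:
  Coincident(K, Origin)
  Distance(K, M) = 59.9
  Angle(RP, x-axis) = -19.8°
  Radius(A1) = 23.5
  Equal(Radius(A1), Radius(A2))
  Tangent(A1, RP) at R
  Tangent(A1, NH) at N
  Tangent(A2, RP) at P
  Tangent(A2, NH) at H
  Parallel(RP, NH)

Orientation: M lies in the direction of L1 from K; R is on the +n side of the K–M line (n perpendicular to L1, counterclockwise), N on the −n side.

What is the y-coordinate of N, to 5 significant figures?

-22.111

K is at the origin and M lies 59.9 along u from K, so M = 59.9·u = (56.359, -20.290). Tangency of A1 to both parallel lines with radius 23.5 puts R and N at K ± 23.5·n: R = (7.9603, 22.111), N = (-7.9603, -22.111). So N.y = -22.111.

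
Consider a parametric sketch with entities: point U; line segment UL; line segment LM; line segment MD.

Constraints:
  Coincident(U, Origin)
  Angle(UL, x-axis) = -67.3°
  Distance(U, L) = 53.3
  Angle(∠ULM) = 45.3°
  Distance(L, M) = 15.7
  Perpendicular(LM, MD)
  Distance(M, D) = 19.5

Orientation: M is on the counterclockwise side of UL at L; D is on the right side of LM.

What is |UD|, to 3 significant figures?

61.4

U is at the origin; UL runs at -67.3° with length 53.3, so L = 53.3·(cos -67.3°, sin -67.3°) = (20.6, -49.2). ∠ULM = 45.3°, so LM runs at -67.3° + (180° − 45.3°) = 67.4° from the x-axis; with |LM| = 15.7, M = L + 15.7·(cos 67.4°, sin 67.4°) = (26.6, -34.7). The perpendicularity gives MD at right angles to LM; with |MD| = 19.5 on the right of LM, D = M + 19.5·(0.923, -0.384) = (44.6, -42.2). Then |UD| = |D − U| = 61.4.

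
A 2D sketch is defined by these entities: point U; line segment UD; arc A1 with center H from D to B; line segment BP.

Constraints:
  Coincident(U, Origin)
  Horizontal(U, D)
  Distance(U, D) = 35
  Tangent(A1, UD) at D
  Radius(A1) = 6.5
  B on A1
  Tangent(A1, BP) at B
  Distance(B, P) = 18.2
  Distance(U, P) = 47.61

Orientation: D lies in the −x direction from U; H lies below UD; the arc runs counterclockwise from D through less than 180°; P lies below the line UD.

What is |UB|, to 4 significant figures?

42.05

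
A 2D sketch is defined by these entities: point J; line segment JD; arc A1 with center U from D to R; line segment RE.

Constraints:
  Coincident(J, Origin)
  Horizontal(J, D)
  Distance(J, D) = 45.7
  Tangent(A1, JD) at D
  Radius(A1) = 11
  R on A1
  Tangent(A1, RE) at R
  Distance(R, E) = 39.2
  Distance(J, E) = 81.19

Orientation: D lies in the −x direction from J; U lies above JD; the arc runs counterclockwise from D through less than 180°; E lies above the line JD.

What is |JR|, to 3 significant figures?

42.8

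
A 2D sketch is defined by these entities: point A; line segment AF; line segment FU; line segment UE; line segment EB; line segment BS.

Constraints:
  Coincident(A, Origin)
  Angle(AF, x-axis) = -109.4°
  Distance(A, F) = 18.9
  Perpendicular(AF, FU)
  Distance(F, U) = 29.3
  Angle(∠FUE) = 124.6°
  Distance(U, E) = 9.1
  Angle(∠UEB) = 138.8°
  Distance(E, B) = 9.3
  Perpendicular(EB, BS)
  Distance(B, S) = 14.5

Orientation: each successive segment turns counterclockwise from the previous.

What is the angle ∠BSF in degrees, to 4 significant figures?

148.2°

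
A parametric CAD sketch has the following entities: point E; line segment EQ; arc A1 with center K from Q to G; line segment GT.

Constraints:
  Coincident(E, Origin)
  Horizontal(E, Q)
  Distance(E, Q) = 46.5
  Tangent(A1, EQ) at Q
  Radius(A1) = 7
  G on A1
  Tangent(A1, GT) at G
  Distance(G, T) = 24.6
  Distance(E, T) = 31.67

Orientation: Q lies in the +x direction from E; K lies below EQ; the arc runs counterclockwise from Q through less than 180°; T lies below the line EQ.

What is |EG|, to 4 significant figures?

41.47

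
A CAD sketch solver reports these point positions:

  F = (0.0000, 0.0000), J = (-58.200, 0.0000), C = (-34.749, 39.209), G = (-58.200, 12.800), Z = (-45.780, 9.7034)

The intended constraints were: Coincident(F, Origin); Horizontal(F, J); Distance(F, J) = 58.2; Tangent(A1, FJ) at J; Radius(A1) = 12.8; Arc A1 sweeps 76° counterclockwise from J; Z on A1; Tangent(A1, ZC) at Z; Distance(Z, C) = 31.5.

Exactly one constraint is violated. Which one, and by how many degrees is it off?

Tangent(A1, ZC) at Z — off by 6.50°.

F = (0.00, 0.00) ✓; F.y = 0.00, J.y = 0.00 ✓; |FJ| = 58.20 ✓; ∠(GJ, JF) = 90.00° ✓; |GJ| = 12.80 ✓; bearing(G→Z) − bearing(G→J) = 76.00° ✓; |GZ| = 12.80 ✓; ∠(GZ, ZC) = 96.50° ✗; |ZC| = 31.50 ✓.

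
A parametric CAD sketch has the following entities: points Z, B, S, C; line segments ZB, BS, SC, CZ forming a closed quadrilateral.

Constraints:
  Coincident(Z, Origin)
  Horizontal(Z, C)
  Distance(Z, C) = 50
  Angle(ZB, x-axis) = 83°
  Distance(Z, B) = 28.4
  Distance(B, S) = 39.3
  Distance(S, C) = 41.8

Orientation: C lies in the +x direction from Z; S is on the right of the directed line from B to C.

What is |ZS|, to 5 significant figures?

14.309

Z is at the origin; ZC is horizontal with |ZC| = 50.0 and C in +x, so C = (50.0, 0). ZB runs at 83.0° with |ZB| = 28.4, so B = (3.4611, 28.188). S is determined by |BS| = 39.3 and |SC| = 41.8 together: it lies at the intersection of circle(B, 39.3) and circle(C, 41.8). With |BC| = 54.410, the foot of the radical line on BC is 25.342 from B and the perpendicular offset is √(39.3² − 25.342²) = 30.038. Taking the right-of-BC solution: S = (9.5751, -10.633).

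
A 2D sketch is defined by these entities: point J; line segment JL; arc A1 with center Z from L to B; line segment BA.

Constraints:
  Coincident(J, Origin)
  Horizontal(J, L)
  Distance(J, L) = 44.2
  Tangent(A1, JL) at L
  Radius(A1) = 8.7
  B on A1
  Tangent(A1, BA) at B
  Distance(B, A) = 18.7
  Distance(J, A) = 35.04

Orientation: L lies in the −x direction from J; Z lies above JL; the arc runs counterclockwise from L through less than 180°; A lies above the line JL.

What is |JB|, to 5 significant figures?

36.783

Checks: ∠(ZL, LJ) = 90.00° ✓; |ZL| = 8.700 ✓; |ZB| = 8.700 ✓; ∠(ZB, BA) = 90.00° ✓; |BA| = 18.70 ✓; |JA| = 35.04 ✓.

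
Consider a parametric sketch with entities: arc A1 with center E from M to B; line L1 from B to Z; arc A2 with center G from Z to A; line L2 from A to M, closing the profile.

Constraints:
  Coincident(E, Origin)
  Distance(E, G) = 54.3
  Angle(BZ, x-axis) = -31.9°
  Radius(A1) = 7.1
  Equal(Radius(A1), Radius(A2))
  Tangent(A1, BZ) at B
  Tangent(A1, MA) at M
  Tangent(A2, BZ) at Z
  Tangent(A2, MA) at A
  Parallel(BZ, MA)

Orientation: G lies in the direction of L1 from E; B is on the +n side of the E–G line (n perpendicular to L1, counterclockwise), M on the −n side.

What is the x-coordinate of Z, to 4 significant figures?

49.85

The slot axis is L1's direction at -31.9°, so u = (cos -31.9°, sin -31.9°) = (0.8490, -0.5284) and n = (−sin -31.9°, cos -31.9°) = (0.5284, 0.8490). E is at the origin and G lies 54.3 along u from E, so G = 54.3·u = (46.10, -28.69). Tangency of A1 to both parallel lines with radius 7.1 puts B and M at E ± 7.1·n: B = (3.752, 6.028), M = (-3.752, -6.028). Equal radii place Z and A the same way about G: Z = G + 7.1·n = (49.85, -22.67), A = G − 7.1·n = (42.35, -34.72). So Z.x = 49.85.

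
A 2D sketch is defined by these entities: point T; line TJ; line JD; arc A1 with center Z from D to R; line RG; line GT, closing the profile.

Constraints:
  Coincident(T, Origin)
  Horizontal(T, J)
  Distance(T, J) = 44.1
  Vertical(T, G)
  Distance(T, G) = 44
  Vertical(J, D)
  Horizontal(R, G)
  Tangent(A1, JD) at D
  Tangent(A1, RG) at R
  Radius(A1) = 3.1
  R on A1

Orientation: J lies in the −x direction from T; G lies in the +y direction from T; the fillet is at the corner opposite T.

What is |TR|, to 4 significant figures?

60.14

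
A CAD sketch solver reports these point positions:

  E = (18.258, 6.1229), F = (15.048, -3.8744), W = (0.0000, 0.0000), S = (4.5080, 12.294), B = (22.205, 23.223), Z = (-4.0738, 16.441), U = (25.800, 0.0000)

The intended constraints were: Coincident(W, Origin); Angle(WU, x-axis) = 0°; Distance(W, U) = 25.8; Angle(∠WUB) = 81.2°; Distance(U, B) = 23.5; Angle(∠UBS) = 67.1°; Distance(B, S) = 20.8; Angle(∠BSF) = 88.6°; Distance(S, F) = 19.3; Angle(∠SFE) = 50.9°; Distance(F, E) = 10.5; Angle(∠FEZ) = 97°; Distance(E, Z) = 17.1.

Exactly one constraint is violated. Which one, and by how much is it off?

Distance(E, Z) = 17.1 — off by 7.50.

W = (0.00, 0.00) ✓; WU at 0.000° ✓; |WU| = 25.80 ✓; ∠WUB = 81.20° ✓; |UB| = 23.50 ✓; ∠UBS = 67.10° ✓; |BS| = 20.80 ✓; ∠BSF = 88.60° ✓; |SF| = 19.30 ✓; ∠SFE = 50.90° ✓; |FE| = 10.50 ✓; ∠FEZ = 97.00° ✓; |EZ| = 24.60 ✗.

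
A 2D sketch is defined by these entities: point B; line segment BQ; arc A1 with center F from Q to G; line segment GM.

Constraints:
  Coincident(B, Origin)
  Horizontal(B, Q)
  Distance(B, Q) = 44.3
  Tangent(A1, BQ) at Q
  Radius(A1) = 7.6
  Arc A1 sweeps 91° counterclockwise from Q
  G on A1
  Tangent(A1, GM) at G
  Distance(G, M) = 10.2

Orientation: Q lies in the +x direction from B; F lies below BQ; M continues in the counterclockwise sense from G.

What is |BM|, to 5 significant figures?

41.007

B is at the origin; B and Q share the same y with |BQ| = 44.3 and Q on the +x side, so Q = (44.300, 0.0000). Since A1 is tangent to BQ there, FQ ⟂ BQ, so F = Q + (0, -7.6) = (44.300, -7.6000). On A1, Q sits at bearing 90° from F; a 91° counterclockwise sweep puts G at bearing 181°, so G = F + 7.6·(cos 181°, sin 181°) = (36.701, -7.7326). The tangent condition forces FG to be normal to GM, so GM runs along (−sin 181°, cos 181°); with |GM| = 10.2, M = (36.879, -17.931). Then |BM| = |M − B| = 41.007.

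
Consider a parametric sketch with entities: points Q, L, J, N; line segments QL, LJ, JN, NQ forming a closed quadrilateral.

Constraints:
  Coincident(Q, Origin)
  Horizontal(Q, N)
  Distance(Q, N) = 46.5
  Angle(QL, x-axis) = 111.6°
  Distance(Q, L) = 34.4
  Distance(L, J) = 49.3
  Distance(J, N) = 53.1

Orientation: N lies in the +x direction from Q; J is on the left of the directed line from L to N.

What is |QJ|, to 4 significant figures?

60.82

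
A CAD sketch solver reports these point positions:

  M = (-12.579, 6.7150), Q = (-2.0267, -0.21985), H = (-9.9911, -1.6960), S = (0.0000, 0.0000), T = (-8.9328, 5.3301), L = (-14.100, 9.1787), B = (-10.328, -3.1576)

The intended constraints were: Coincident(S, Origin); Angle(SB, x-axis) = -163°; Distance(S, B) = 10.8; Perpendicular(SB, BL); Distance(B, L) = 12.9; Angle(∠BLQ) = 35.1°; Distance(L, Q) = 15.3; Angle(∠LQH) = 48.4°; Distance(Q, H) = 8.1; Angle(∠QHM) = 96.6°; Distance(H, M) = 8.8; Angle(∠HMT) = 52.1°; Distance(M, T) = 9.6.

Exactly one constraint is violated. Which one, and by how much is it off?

Distance(M, T) = 9.6 — off by 5.70.

S = (0.00, 0.00) ✓; SB at -163.0° ✓; |SB| = 10.80 ✓; ∠(SB, BL) = 90.00° ✓; |BL| = 12.90 ✓; ∠BLQ = 35.10° ✓; |LQ| = 15.30 ✓; ∠LQH = 48.40° ✓; |QH| = 8.100 ✓; ∠QHM = 96.60° ✓; |HM| = 8.800 ✓; ∠HMT = 52.10° ✓; |MT| = 3.900 ✗.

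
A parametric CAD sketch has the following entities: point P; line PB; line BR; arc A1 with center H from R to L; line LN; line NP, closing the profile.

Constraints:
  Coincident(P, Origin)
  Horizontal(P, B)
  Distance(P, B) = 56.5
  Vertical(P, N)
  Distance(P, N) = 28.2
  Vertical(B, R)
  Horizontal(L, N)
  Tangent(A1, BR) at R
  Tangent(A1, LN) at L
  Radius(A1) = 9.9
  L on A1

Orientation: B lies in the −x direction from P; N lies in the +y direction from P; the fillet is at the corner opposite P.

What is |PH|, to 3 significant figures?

50.1

P is at the origin; PB is horizontal with |PB| = 56.5 and B on the −x side, so B = (-56.5, 0.00). PN is vertical with |PN| = 28.2 and N on the +y side, so N = (0.00, 28.2). The virtual corner opposite P is at (-56.5, 28.2). A1 meets BR tangentially, so HR is at right angles to BR and since A1 is tangent to LN there, HL ⟂ LN, with radius 9.9, so the center H sits 9.9 in from both sides at H = (-46.6, 18.3). Then |PH| = |H − P| = 50.1.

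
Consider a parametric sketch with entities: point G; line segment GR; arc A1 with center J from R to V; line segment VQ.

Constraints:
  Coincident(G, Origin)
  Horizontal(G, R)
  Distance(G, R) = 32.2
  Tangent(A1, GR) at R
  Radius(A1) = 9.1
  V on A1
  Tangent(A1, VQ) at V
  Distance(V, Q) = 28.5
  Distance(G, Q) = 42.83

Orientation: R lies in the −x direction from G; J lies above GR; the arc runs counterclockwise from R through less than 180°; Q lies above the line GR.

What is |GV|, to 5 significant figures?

24.658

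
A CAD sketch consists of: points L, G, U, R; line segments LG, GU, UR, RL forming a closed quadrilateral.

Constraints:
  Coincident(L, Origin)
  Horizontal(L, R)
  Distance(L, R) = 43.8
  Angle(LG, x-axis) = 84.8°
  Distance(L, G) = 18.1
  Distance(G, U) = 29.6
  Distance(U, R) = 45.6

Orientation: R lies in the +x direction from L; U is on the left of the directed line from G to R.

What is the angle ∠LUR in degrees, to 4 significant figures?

57.58°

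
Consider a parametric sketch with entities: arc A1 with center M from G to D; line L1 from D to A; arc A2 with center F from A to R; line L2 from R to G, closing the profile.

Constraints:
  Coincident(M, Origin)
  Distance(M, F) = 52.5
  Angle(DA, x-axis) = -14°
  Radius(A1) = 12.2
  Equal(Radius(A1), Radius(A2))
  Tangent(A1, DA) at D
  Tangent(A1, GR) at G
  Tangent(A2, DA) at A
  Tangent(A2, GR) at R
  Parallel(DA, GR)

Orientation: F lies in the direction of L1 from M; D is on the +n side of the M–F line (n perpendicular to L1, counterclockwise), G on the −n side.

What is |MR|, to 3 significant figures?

53.9

The slot axis is L1's direction at -14.0°, so u = (cos -14.0°, sin -14.0°) = (0.970, -0.242) and n = (−sin -14.0°, cos -14.0°) = (0.242, 0.970). M is at the origin and F lies 52.5 along u from M, so F = 52.5·u = (50.9, -12.7). Tangency of A1 to both parallel lines with radius 12.2 puts D and G at M ± 12.2·n: D = (2.95, 11.8), G = (-2.95, -11.8). Equal radii place A and R the same way about F: A = F + 12.2·n = (53.9, -0.863), R = F − 12.2·n = (48.0, -24.5). Then |MR| = |R − M| = 53.9.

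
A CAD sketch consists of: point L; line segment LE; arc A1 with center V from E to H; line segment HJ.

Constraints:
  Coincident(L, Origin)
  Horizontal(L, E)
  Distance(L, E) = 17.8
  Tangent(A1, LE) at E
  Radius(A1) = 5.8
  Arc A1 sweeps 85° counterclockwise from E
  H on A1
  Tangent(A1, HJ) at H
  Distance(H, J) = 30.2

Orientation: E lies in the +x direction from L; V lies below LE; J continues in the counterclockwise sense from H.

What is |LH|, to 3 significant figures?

13.1

L is at the origin; L and E share the same y with |LE| = 17.8 and E on the +x side, so E = (17.8, 0.00). The tangent condition forces VE to be normal to LE, so V = E + (0, -5.8) = (17.8, -5.80). On A1, E sits at bearing 90° from V; an 85° counterclockwise sweep puts H at bearing 175°, so H = V + 5.8·(cos 175°, sin 175°) = (12.0, -5.29). Then |LH| = |H − L| = 13.1.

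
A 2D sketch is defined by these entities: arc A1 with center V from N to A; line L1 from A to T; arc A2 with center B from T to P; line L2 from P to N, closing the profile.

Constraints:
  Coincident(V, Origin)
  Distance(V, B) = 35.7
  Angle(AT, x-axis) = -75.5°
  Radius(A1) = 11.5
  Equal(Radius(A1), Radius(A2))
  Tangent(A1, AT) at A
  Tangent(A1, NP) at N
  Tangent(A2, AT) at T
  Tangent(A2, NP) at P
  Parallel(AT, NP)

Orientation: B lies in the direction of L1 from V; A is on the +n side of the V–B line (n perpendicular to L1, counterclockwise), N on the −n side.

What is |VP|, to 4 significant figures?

37.51

Tangency of A1 to both parallel lines with radius 11.5 puts A and N at V ± 11.5·n: A = (11.13, 2.879), N = (-11.13, -2.879). Equal radii place T and P the same way about B: T = B + 11.5·n = (20.07, -31.68), P = B − 11.5·n = (-2.195, -37.44). Then |VP| = |P − V| = 37.51.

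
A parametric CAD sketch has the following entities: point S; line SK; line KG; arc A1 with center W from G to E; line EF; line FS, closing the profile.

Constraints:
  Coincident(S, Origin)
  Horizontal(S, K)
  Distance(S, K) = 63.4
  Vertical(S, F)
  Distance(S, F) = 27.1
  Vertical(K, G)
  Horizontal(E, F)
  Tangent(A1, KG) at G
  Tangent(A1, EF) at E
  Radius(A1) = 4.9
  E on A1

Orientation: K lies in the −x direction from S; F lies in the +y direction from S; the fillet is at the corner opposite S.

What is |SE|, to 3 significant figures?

64.5

The virtual corner opposite S is at (-63.4, 27.1). The tangent condition forces WG to be normal to KG and since A1 is tangent to EF there, WE ⟂ EF, with radius 4.9, so the center W sits 4.9 in from both sides at W = (-58.5, 22.2). That places the tangent points at G = (-63.4, 22.2) on KG and E = (-58.5, 27.1) on EF. Then |SE| = |E − S| = 64.5.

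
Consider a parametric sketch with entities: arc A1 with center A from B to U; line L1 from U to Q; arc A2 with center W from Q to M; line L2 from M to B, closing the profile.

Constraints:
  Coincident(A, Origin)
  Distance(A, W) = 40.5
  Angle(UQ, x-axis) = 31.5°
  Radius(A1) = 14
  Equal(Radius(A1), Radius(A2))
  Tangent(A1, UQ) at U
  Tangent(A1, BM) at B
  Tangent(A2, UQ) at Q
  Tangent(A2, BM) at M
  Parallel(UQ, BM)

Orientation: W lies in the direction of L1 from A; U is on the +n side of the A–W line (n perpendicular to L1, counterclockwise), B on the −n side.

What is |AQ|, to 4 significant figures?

42.85

Tangency of A1 to both parallel lines with radius 14.0 puts U and B at A ± 14.0·n: U = (-7.315, 11.94), B = (7.315, -11.94). Equal radii place Q and M the same way about W: Q = W + 14.0·n = (27.22, 33.10), M = W − 14.0·n = (41.85, 9.224). Then |AQ| = |Q − A| = 42.85.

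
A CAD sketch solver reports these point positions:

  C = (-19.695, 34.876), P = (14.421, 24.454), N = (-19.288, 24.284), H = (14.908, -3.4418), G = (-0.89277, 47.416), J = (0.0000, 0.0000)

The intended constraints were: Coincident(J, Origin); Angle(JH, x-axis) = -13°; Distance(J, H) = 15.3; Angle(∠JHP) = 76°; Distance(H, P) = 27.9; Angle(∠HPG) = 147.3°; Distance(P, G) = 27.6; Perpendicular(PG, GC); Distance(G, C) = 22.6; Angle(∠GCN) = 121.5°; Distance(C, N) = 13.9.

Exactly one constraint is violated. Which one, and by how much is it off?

Distance(C, N) = 13.9 — off by 3.30.

J = (0.00, 0.00) ✓; JH at -13.00° ✓; |JH| = 15.30 ✓; ∠JHP = 76.00° ✓; |HP| = 27.90 ✓; ∠HPG = 147.3° ✓; |PG| = 27.60 ✓; ∠(PG, GC) = 90.00° ✓; |GC| = 22.60 ✓; ∠GCN = 121.5° ✓; |CN| = 10.60 ✗.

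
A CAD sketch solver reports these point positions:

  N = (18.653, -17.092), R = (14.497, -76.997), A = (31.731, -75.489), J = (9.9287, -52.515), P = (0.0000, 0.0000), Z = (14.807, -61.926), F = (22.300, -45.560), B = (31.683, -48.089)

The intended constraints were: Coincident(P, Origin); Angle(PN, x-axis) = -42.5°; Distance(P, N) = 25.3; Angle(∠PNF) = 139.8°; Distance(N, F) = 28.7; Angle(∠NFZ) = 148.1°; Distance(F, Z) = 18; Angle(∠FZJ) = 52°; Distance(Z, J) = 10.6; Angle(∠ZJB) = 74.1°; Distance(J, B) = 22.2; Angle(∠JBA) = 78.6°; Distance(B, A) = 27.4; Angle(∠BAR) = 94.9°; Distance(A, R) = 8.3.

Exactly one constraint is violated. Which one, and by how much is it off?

Distance(A, R) = 8.3 — off by 9.00.

P = (0.00, 0.00) ✓; PN at -42.50° ✓; |PN| = 25.30 ✓; ∠PNF = 139.8° ✓; |NF| = 28.70 ✓; ∠NFZ = 148.1° ✓; |FZ| = 18.00 ✓; ∠FZJ = 52.00° ✓; |ZJ| = 10.60 ✓; ∠ZJB = 74.10° ✓; |JB| = 22.20 ✓; ∠JBA = 78.60° ✓; |BA| = 27.40 ✓; ∠BAR = 94.90° ✓; |AR| = 17.30 ✗.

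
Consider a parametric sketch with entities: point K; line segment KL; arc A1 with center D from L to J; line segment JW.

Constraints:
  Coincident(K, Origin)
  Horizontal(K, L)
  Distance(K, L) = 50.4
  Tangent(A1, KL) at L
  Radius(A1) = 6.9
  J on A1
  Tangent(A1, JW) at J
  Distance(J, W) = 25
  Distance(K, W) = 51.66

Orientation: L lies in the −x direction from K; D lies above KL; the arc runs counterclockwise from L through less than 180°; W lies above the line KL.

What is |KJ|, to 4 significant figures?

43.98

Checks: |DJ| = 6.900 ✓; ∠(DJ, JW) = 90.00° ✓; |JW| = 25.00 ✓; |KW| = 51.66 ✓.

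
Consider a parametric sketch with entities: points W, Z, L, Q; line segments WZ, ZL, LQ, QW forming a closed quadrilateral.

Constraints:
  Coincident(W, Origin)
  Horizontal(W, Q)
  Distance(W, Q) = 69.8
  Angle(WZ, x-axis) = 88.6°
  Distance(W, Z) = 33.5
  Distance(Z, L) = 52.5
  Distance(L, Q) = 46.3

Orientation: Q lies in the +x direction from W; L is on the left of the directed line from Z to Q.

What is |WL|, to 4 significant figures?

67.79

W is at the origin; W and Q share the same y with |WQ| = 69.8 and Q in +x, so Q = (69.8, 0). WZ runs at 88.6° with |WZ| = 33.5, so Z = (0.8185, 33.49). L is determined by |ZL| = 52.5 and |LQ| = 46.3 together: it lies at the intersection of circle(Z, 52.5) and circle(Q, 46.3). With |ZQ| = 76.68, the foot of the radical line on ZQ is 42.33 from Z and the perpendicular offset is √(52.5² − 42.33²) = 31.05. Taking the left-of-ZQ solution: L = (52.46, 42.93).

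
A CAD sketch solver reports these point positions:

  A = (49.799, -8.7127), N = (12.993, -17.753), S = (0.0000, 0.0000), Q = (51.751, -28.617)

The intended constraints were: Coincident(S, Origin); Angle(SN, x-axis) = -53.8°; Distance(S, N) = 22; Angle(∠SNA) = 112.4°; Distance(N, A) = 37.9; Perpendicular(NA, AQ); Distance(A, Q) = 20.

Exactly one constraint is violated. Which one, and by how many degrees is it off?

Perpendicular(NA, AQ) — off by 8.20°.

S = (0.00, 0.00) ✓; SN at -53.80° ✓; |SN| = 22.00 ✓; ∠SNA = 112.4° ✓; |NA| = 37.90 ✓; ∠(NA, AQ) = 98.20° ✗; |AQ| = 20.00 ✓.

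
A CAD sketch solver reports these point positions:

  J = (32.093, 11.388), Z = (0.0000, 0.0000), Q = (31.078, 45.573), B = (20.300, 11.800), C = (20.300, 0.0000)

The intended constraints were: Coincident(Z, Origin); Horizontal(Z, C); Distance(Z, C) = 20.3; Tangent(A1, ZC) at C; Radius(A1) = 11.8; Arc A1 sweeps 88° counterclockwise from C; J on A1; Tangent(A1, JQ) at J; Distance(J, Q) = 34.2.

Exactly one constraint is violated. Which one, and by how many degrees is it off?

Tangent(A1, JQ) at J — off by 3.70°.

Z = (0.00, 0.00) ✓; Z.y = 0.00, C.y = 0.00 ✓; |ZC| = 20.30 ✓; ∠(BC, CZ) = 90.00° ✓; |BC| = 11.80 ✓; bearing(B→J) − bearing(B→C) = 88.00° ✓; |BJ| = 11.80 ✓; ∠(BJ, JQ) = 86.30° ✗; |JQ| = 34.20 ✓.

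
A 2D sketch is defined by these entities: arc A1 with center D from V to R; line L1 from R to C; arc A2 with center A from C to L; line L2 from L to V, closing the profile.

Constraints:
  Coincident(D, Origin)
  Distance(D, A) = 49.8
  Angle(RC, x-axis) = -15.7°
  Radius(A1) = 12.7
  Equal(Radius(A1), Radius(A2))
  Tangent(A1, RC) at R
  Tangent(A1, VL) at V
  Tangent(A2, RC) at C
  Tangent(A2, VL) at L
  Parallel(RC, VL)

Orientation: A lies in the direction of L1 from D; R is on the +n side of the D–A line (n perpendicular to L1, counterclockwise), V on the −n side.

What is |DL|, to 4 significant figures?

51.39

Tangency of A1 to both parallel lines with radius 12.7 puts R and V at D ± 12.7·n: R = (3.437, 12.23), V = (-3.437, -12.23). Equal radii place C and L the same way about A: C = A + 12.7·n = (51.38, -1.250), L = A − 12.7·n = (44.51, -25.70). Then |DL| = |L − D| = 51.39.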